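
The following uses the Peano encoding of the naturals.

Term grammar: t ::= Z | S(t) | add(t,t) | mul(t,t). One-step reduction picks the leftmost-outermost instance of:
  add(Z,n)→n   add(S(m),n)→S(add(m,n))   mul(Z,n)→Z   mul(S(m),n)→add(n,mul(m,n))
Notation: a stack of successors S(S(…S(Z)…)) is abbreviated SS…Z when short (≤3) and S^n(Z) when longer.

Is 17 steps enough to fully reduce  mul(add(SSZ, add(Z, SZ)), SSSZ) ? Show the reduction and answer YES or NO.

  start: mul(add(SSZ, add(Z, SZ)), SSSZ)
  step 1: mul(S(add(SZ, add(Z, SZ))), SSSZ)
  step 2: add(SSSZ, mul(add(SZ, add(Z, SZ)), SSSZ))
  step 3: S(add(SSZ, mul(add(SZ, add(Z, SZ)), SSSZ)))
  step 4: S(S(add(SZ, mul(add(SZ, add(Z, SZ)), SSSZ))))
  step 5: S(S(S(add(Z, mul(add(SZ, add(Z, SZ)), SSSZ)))))
  step 6: S(S(S(mul(add(SZ, add(Z, SZ)), SSSZ))))
  step 7: S(S(S(mul(S(add(Z, add(Z, SZ))), SSSZ))))
  step 8: S(S(S(add(SSSZ, mul(add(Z, add(Z, SZ)), SSSZ)))))
  step 9: S(S(S(S(add(SSZ, mul(add(Z, add(Z, SZ)), SSSZ))))))
  step 10: S(S(S(S(S(add(SZ, mul(add(Z, add(Z, SZ)), SSSZ)))))))
  step 11: S(S(S(S(S(S(add(Z, mul(add(Z, add(Z, SZ)), SSSZ))))))))
  step 12: S(S(S(S(S(S(mul(add(Z, add(Z, SZ)), SSSZ)))))))
  step 13: S(S(S(S(S(S(mul(add(Z, SZ), SSSZ)))))))
  step 14: S(S(S(S(S(S(mul(SZ, SSSZ)))))))
  step 15: S(S(S(S(S(S(add(SSSZ, mul(Z, SSSZ))))))))
  step 16: S(S(S(S(S(S(S(add(SSZ, mul(Z, SSSZ)))))))))
  step 17: S(S(S(S(S(S(S(S(add(SZ, mul(Z, SSSZ))))))))))

Answer: NO — after 17 steps the term is S(S(S(S(S(S(S(S(add(SZ, mul(Z, SSSZ)))))))))), not yet normal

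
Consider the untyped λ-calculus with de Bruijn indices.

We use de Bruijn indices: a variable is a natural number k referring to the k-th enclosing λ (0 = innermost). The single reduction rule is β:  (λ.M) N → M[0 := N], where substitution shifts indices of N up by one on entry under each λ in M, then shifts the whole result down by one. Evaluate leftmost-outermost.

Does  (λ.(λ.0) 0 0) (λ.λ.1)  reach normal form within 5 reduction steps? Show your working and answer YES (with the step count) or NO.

Answer: YES — reaches normal form λ.λ.λ.1 in 3 ≤ 5 steps

Reduction:
  start: (λ.(λ.0) 0 0) (λ.λ.1)
  step 1: (λ.0) (λ.λ.1) (λ.λ.1)
  step 2: (λ.λ.1) (λ.λ.1)
  step 3: λ.λ.λ.1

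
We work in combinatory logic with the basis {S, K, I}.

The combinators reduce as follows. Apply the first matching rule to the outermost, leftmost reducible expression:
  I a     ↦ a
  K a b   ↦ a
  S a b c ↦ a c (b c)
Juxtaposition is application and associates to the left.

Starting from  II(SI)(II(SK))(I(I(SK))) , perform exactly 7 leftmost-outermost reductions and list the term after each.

Answer: after 7 steps: SK(I(SK)(I(I(SK))))

Working:
  start: II(SI)(II(SK))(I(I(SK)))
  [1] I(SI)(II(SK))(I(I(SK)))
  [2] SI(II(SK))(I(I(SK)))
  [3] I(I(I(SK)))(II(SK)(I(I(SK))))
  [4] I(I(SK))(II(SK)(I(I(SK))))
  [5] I(SK)(II(SK)(I(I(SK))))
  [6] SK(II(SK)(I(I(SK))))
  [7] SK(I(SK)(I(I(SK))))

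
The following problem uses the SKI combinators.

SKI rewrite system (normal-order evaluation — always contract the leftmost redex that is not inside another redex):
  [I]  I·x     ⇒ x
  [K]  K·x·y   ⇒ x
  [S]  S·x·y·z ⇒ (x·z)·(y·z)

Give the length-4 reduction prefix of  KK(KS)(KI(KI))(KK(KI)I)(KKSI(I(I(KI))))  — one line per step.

Answer: after 4 steps: KKSI(I(I(KI)))

Working:
  start: KK(KS)(KI(KI))(KK(KI)I)(KKSI(I(I(KI))))
  step 1: K(KI(KI))(KK(KI)I)(KKSI(I(I(KI))))
  step 2: KI(KI)(KKSI(I(I(KI))))
  step 3: I(KKSI(I(I(KI))))
  step 4: KKSI(I(I(KI)))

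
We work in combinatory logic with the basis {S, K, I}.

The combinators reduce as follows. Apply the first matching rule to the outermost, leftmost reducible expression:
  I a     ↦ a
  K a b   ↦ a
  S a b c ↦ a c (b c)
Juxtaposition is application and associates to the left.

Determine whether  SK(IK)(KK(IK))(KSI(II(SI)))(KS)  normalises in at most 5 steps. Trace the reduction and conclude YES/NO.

  start: SK(IK)(KK(IK))(KSI(II(SI)))(KS)
  →1  K(KK(IK))(IK(KK(IK)))(KSI(II(SI)))(KS)
  →2  KK(IK)(KSI(II(SI)))(KS)
  →3  K(KSI(II(SI)))(KS)
  →4  KSI(II(SI))
  →5  S(II(SI))

Answer: NO — after 5 steps the term is S(II(SI)), not yet normal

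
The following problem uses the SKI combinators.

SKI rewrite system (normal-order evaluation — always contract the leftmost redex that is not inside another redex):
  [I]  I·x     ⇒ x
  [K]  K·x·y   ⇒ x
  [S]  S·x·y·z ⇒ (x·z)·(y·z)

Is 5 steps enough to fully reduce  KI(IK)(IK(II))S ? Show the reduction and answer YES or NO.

Answer: YES — reaches normal form I in 5 ≤ 5 steps

Reduction:
  start: KI(IK)(IK(II))S
  →1  I(IK(II))S
  →2  IK(II)S
  →3  K(II)S
  →4  II
  →5  I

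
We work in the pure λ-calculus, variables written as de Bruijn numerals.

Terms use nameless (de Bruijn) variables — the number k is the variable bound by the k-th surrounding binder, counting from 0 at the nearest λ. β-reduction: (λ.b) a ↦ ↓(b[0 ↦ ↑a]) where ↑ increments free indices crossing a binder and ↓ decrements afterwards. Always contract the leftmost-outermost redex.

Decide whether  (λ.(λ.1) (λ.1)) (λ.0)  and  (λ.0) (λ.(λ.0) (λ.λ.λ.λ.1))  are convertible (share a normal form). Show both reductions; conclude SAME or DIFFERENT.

Term A:
  start: (λ.(λ.1) (λ.1)) (λ.0)
  [1] (λ.λ.0) (λ.λ.0)
  [2] λ.0

Term B:
  start: (λ.0) (λ.(λ.0) (λ.λ.λ.λ.1))
  [1] λ.(λ.0) (λ.λ.λ.λ.1)
  [2] λ.λ.λ.λ.λ.1

Answer: DIFFERENT — A ⇓ λ.0, B ⇓ λ.λ.λ.λ.λ.1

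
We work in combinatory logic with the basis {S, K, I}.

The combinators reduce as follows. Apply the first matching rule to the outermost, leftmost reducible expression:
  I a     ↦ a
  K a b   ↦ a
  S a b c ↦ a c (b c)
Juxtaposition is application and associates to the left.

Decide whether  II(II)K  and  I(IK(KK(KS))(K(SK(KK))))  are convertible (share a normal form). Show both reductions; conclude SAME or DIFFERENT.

Answer: SAME — A ⇓ K, B ⇓ K

Derivation:
Term A:
  start: II(II)K
  →1  I(II)K
  →2  IIK
  →3  IK
  →4  K

Term B:
  start: I(IK(KK(KS))(K(SK(KK))))
  →1  IK(KK(KS))(K(SK(KK)))
  →2  K(KK(KS))(K(SK(KK)))
  →3  KK(KS)
  →4  K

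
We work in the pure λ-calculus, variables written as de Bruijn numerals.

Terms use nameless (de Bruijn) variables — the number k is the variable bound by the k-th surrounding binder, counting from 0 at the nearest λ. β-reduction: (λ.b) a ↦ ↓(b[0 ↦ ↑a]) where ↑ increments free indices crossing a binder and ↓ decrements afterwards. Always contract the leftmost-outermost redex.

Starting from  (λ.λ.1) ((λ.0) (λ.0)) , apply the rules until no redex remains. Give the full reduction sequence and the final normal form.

Answer: normal form = λ.λ.0  (in 2 steps)

Derivation:
  start: (λ.λ.1) ((λ.0) (λ.0))
  →1  λ.(λ.0) (λ.0)
  →2  λ.λ.0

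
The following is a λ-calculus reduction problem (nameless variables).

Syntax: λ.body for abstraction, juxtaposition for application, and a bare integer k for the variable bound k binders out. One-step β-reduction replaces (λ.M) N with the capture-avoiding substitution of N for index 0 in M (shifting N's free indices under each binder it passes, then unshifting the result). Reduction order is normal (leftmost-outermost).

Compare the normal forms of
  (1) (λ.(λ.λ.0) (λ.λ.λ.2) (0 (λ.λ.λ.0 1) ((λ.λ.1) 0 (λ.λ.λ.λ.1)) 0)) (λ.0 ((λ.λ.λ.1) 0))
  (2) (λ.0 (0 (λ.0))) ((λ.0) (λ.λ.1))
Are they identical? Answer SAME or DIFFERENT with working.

Term A:
  start: (λ.(λ.λ.0) (λ.λ.λ.2) (0 (λ.λ.λ.0 1) ((λ.λ.1) 0 (λ.λ.λ.λ.1)) 0)) (λ.0 ((λ.λ.λ.1) 0))
  [1] (λ.λ.0) (λ.λ.λ.2) ((λ.0 ((λ.λ.λ.1) 0)) (λ.λ.λ.0 1) ((λ.λ.1) (λ.0 ((λ.λ.λ.1) 0)) (λ.λ.λ.λ.1)) (λ.0 ((λ.λ.λ.1) 0)))
  [2] (λ.0) ((λ.0 ((λ.λ.λ.1) 0)) (λ.λ.λ.0 1) ((λ.λ.1) (λ.0 ((λ.λ.λ.1) 0)) (λ.λ.λ.λ.1)) (λ.0 ((λ.λ.λ.1) 0)))
  [3] (λ.0 ((λ.λ.λ.1) 0)) (λ.λ.λ.0 1) ((λ.λ.1) (λ.0 ((λ.λ.λ.1) 0)) (λ.λ.λ.λ.1)) (λ.0 ((λ.λ.λ.1) 0))
  [4] (λ.λ.λ.0 1) ((λ.λ.λ.1) (λ.λ.λ.0 1)) ((λ.λ.1) (λ.0 ((λ.λ.λ.1) 0)) (λ.λ.λ.λ.1)) (λ.0 ((λ.λ.λ.1) 0))
  [5] (λ.λ.0 1) ((λ.λ.1) (λ.0 ((λ.λ.λ.1) 0)) (λ.λ.λ.λ.1)) (λ.0 ((λ.λ.λ.1) 0))
  [6] (λ.0 ((λ.λ.1) (λ.0 ((λ.λ.λ.1) 0)) (λ.λ.λ.λ.1))) (λ.0 ((λ.λ.λ.1) 0))
  [7] (λ.0 ((λ.λ.λ.1) 0)) ((λ.λ.1) (λ.0 ((λ.λ.λ.1) 0)) (λ.λ.λ.λ.1))
  [8] (λ.λ.1) (λ.0 ((λ.λ.λ.1) 0)) (λ.λ.λ.λ.1) ((λ.λ.λ.1) ((λ.λ.1) (λ.0 ((λ.λ.λ.1) 0)) (λ.λ.λ.λ.1)))
  [9] (λ.λ.0 ((λ.λ.λ.1) 0)) (λ.λ.λ.λ.1) ((λ.λ.λ.1) ((λ.λ.1) (λ.0 ((λ.λ.λ.1) 0)) (λ.λ.λ.λ.1)))
  [10] (λ.0 ((λ.λ.λ.1) 0)) ((λ.λ.λ.1) ((λ.λ.1) (λ.0 ((λ.λ.λ.1) 0)) (λ.λ.λ.λ.1)))
  [11] (λ.λ.λ.1) ((λ.λ.1) (λ.0 ((λ.λ.λ.1) 0)) (λ.λ.λ.λ.1)) ((λ.λ.λ.1) ((λ.λ.λ.1) ((λ.λ.1) (λ.0 ((λ.λ.λ.1) 0)) (λ.λ.λ.λ.1))))
  [12] (λ.λ.1) ((λ.λ.λ.1) ((λ.λ.λ.1) ((λ.λ.1) (λ.0 ((λ.λ.λ.1) 0)) (λ.λ.λ.λ.1))))
  [13] λ.(λ.λ.λ.1) ((λ.λ.λ.1) ((λ.λ.1) (λ.0 ((λ.λ.λ.1) 0)) (λ.λ.λ.λ.1)))
  [14] λ.λ.λ.1

Term B:
  start: (λ.0 (0 (λ.0))) ((λ.0) (λ.λ.1))
  [1] (λ.0) (λ.λ.1) ((λ.0) (λ.λ.1) (λ.0))
  [2] (λ.λ.1) ((λ.0) (λ.λ.1) (λ.0))
  [3] λ.(λ.0) (λ.λ.1) (λ.0)
  [4] λ.(λ.λ.1) (λ.0)
  [5] λ.λ.λ.0

Answer: DIFFERENT — A ⇓ λ.λ.λ.1, B ⇓ λ.λ.λ.0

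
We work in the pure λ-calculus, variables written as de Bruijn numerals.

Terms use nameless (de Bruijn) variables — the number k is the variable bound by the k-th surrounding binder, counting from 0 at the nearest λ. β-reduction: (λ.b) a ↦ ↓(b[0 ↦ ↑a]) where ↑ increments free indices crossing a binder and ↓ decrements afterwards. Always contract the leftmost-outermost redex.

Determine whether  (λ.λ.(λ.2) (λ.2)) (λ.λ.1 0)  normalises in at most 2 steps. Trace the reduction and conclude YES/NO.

Answer: YES — reaches normal form λ.λ.λ.1 0 in 2 ≤ 2 steps

Reduction:
  start: (λ.λ.(λ.2) (λ.2)) (λ.λ.1 0)
  →1  λ.(λ.λ.λ.1 0) (λ.λ.λ.1 0)
  →2  λ.λ.λ.1 0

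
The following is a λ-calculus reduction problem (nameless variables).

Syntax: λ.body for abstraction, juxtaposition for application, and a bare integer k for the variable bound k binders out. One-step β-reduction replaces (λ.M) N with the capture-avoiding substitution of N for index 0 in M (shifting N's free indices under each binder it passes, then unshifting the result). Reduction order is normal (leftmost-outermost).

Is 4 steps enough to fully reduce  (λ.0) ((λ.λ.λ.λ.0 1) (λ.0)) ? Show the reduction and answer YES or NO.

Answer: YES — reaches normal form λ.λ.λ.0 1 in 2 ≤ 4 steps

Working:
  start: (λ.0) ((λ.λ.λ.λ.0 1) (λ.0))
  →1  (λ.λ.λ.λ.0 1) (λ.0)
  →2  λ.λ.λ.0 1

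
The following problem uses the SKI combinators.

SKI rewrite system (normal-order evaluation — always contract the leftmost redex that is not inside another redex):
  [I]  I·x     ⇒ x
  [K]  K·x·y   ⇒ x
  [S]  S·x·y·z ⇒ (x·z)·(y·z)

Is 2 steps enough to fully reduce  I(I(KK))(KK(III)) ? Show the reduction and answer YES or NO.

Answer: NO — after 2 steps the term is KK(KK(III)), not yet normal

Working:
  start: I(I(KK))(KK(III))
  [1] I(KK)(KK(III))
  [2] KK(KK(III))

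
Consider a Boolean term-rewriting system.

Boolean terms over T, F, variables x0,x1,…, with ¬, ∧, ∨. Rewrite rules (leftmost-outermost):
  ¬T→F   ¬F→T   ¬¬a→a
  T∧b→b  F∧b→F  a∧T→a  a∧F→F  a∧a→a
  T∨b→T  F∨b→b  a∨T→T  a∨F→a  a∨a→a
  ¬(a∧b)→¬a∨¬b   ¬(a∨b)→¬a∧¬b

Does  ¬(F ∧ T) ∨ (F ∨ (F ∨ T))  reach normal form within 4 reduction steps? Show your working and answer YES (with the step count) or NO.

  start: ¬(F ∧ T) ∨ (F ∨ (F ∨ T))
  step 1: (¬F ∨ ¬T) ∨ (F ∨ (F ∨ T))
  step 2: (T ∨ ¬T) ∨ (F ∨ (F ∨ T))
  step 3: T ∨ (F ∨ (F ∨ T))
  step 4: T

Answer: YES — reaches normal form T in 4 ≤ 4 steps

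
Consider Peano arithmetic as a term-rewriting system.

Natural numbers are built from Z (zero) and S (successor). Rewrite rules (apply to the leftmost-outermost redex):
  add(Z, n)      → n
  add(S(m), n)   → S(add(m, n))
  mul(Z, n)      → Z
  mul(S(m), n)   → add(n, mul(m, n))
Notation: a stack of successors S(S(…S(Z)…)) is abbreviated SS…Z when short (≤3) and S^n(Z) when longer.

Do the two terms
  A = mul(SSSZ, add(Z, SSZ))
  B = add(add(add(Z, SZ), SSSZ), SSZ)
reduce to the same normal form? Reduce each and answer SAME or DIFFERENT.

Term A:
  start: mul(SSSZ, add(Z, SSZ))
  [1] add(add(Z, SSZ), mul(SSZ, add(Z, SSZ)))
  [2] add(SSZ, mul(SSZ, add(Z, SSZ)))
  [3] S(add(SZ, mul(SSZ, add(Z, SSZ))))
  [4] S(S(add(Z, mul(SSZ, add(Z, SSZ)))))
  [5] S(S(mul(SSZ, add(Z, SSZ))))
  [6] S(S(add(add(Z, SSZ), mul(SZ, add(Z, SSZ)))))
  [7] S(S(add(SSZ, mul(SZ, add(Z, SSZ)))))
  [8] S(S(S(add(SZ, mul(SZ, add(Z, SSZ))))))
  [9] S(S(S(S(add(Z, mul(SZ, add(Z, SSZ)))))))
  [10] S(S(S(S(mul(SZ, add(Z, SSZ))))))
  [11] S(S(S(S(add(add(Z, SSZ), mul(Z, add(Z, SSZ)))))))
  [12] S(S(S(S(add(SSZ, mul(Z, add(Z, SSZ)))))))
  [13] S(S(S(S(S(add(SZ, mul(Z, add(Z, SSZ))))))))
  [14] S(S(S(S(S(S(add(Z, mul(Z, add(Z, SSZ)))))))))
  [15] S(S(S(S(S(S(mul(Z, add(Z, SSZ))))))))
  [16] S^6(Z)

Term B:
  start: add(add(add(Z, SZ), SSSZ), SSZ)
  [1] add(add(SZ, SSSZ), SSZ)
  [2] add(S(add(Z, SSSZ)), SSZ)
  [3] S(add(add(Z, SSSZ), SSZ))
  [4] S(add(SSSZ, SSZ))
  [5] S(S(add(SSZ, SSZ)))
  [6] S(S(S(add(SZ, SSZ))))
  [7] S(S(S(S(add(Z, SSZ)))))
  [8] S^6(Z)

Answer: SAME — A ⇓ S^6(Z), B ⇓ S^6(Z)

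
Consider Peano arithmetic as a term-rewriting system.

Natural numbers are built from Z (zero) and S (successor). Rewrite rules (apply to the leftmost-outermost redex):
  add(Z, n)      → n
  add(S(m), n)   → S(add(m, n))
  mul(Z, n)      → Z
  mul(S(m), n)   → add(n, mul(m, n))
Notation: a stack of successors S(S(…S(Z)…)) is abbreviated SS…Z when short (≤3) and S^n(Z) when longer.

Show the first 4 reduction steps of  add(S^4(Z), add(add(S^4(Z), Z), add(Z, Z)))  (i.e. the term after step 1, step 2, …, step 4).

Answer: after 4 steps: S(S(S(S(add(Z, add(add(S^4(Z), Z), add(Z, Z)))))))

Derivation:
  start: add(S^4(Z), add(add(S^4(Z), Z), add(Z, Z)))
  step 1: S(add(SSSZ, add(add(S^4(Z), Z), add(Z, Z))))
  step 2: S(S(add(SSZ, add(add(S^4(Z), Z), add(Z, Z)))))
  step 3: S(S(S(add(SZ, add(add(S^4(Z), Z), add(Z, Z))))))
  step 4: S(S(S(S(add(Z, add(add(S^4(Z), Z), add(Z, Z)))))))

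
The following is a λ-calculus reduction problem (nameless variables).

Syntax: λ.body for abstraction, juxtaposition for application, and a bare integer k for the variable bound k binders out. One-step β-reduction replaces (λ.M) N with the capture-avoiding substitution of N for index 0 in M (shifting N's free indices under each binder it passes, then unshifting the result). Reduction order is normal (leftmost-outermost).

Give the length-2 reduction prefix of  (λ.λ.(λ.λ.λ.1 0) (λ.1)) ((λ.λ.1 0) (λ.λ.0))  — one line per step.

  start: (λ.λ.(λ.λ.λ.1 0) (λ.1)) ((λ.λ.1 0) (λ.λ.0))
  step 1: λ.(λ.λ.λ.1 0) (λ.1)
  step 2: λ.λ.λ.1 0

Answer: after 2 steps: λ.λ.λ.1 0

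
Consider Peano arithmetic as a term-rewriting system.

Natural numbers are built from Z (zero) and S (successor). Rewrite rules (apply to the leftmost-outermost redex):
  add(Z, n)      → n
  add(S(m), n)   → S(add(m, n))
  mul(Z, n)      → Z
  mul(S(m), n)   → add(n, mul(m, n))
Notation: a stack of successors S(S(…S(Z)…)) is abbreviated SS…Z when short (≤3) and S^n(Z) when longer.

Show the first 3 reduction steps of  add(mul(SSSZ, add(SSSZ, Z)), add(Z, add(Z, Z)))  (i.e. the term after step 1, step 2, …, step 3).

  start: add(mul(SSSZ, add(SSSZ, Z)), add(Z, add(Z, Z)))
  →1  add(add(add(SSSZ, Z), mul(SSZ, add(SSSZ, Z))), add(Z, add(Z, Z)))
  →2  add(add(S(add(SSZ, Z)), mul(SSZ, add(SSSZ, Z))), add(Z, add(Z, Z)))
  →3  add(S(add(add(SSZ, Z), mul(SSZ, add(SSSZ, Z)))), add(Z, add(Z, Z)))

Answer: after 3 steps: add(S(add(add(SSZ, Z), mul(SSZ, add(SSSZ, Z)))), add(Z, add(Z, Z)))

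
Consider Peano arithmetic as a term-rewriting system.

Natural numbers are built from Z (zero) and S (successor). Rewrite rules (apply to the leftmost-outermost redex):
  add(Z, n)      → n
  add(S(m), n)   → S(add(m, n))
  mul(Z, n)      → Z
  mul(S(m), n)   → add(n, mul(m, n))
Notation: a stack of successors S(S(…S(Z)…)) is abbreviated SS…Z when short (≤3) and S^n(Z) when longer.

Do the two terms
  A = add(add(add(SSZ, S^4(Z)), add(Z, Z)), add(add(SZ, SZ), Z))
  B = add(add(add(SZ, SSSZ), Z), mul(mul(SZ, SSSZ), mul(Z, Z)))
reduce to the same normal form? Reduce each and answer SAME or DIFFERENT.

Term A:
  start: add(add(add(SSZ, S^4(Z)), add(Z, Z)), add(add(SZ, SZ), Z))
  →1  add(add(S(add(SZ, S^4(Z))), add(Z, Z)), add(add(SZ, SZ), Z))
  →2  add(S(add(add(SZ, S^4(Z)), add(Z, Z))), add(add(SZ, SZ), Z))
  →3  S(add(add(add(SZ, S^4(Z)), add(Z, Z)), add(add(SZ, SZ), Z)))
  →4  S(add(add(S(add(Z, S^4(Z))), add(Z, Z)), add(add(SZ, SZ), Z)))
  →5  S(add(S(add(add(Z, S^4(Z)), add(Z, Z))), add(add(SZ, SZ), Z)))
  →6  S(S(add(add(add(Z, S^4(Z)), add(Z, Z)), add(add(SZ, SZ), Z))))
  →7  S(S(add(add(S^4(Z), add(Z, Z)), add(add(SZ, SZ), Z))))
  →8  S(S(add(S(add(SSSZ, add(Z, Z))), add(add(SZ, SZ), Z))))
  →9  S(S(S(add(add(SSSZ, add(Z, Z)), add(add(SZ, SZ), Z)))))
  →10  S(S(S(add(S(add(SSZ, add(Z, Z))), add(add(SZ, SZ), Z)))))
  →11  S(S(S(S(add(add(SSZ, add(Z, Z)), add(add(SZ, SZ), Z))))))
  →12  S(S(S(S(add(S(add(SZ, add(Z, Z))), add(add(SZ, SZ), Z))))))
  →13  S(S(S(S(S(add(add(SZ, add(Z, Z)), add(add(SZ, SZ), Z)))))))
  →14  S(S(S(S(S(add(S(add(Z, add(Z, Z))), add(add(SZ, SZ), Z)))))))
  →15  S(S(S(S(S(S(add(add(Z, add(Z, Z)), add(add(SZ, SZ), Z))))))))
  →16  S(S(S(S(S(S(add(add(Z, Z), add(add(SZ, SZ), Z))))))))
  →17  S(S(S(S(S(S(add(Z, add(add(SZ, SZ), Z))))))))
  →18  S(S(S(S(S(S(add(add(SZ, SZ), Z)))))))
  →19  S(S(S(S(S(S(add(S(add(Z, SZ)), Z)))))))
  →20  S(S(S(S(S(S(S(add(add(Z, SZ), Z))))))))
  →21  S(S(S(S(S(S(S(add(SZ, Z))))))))
  →22  S(S(S(S(S(S(S(S(add(Z, Z)))))))))
  →23  S^8(Z)

Term B:
  start: add(add(add(SZ, SSSZ), Z), mul(mul(SZ, SSSZ), mul(Z, Z)))
  →1  add(add(S(add(Z, SSSZ)), Z), mul(mul(SZ, SSSZ), mul(Z, Z)))
  →2  add(S(add(add(Z, SSSZ), Z)), mul(mul(SZ, SSSZ), mul(Z, Z)))
  →3  S(add(add(add(Z, SSSZ), Z), mul(mul(SZ, SSSZ), mul(Z, Z))))
  →4  S(add(add(SSSZ, Z), mul(mul(SZ, SSSZ), mul(Z, Z))))
  →5  S(add(S(add(SSZ, Z)), mul(mul(SZ, SSSZ), mul(Z, Z))))
  →6  S(S(add(add(SSZ, Z), mul(mul(SZ, SSSZ), mul(Z, Z)))))
  →7  S(S(add(S(add(SZ, Z)), mul(mul(SZ, SSSZ), mul(Z, Z)))))
  →8  S(S(S(add(add(SZ, Z), mul(mul(SZ, SSSZ), mul(Z, Z))))))
  →9  S(S(S(add(S(add(Z, Z)), mul(mul(SZ, SSSZ), mul(Z, Z))))))
  →10  S(S(S(S(add(add(Z, Z), mul(mul(SZ, SSSZ), mul(Z, Z)))))))
  →11  S(S(S(S(add(Z, mul(mul(SZ, SSSZ), mul(Z, Z)))))))
  →12  S(S(S(S(mul(mul(SZ, SSSZ), mul(Z, Z))))))
  →13  S(S(S(S(mul(add(SSSZ, mul(Z, SSSZ)), mul(Z, Z))))))
  →14  S(S(S(S(mul(S(add(SSZ, mul(Z, SSSZ))), mul(Z, Z))))))
  →15  S(S(S(S(add(mul(Z, Z), mul(add(SSZ, mul(Z, SSSZ)), mul(Z, Z)))))))
  →16  S(S(S(S(add(Z, mul(add(SSZ, mul(Z, SSSZ)), mul(Z, Z)))))))
  →17  S(S(S(S(mul(add(SSZ, mul(Z, SSSZ)), mul(Z, Z))))))
  →18  S(S(S(S(mul(S(add(SZ, mul(Z, SSSZ))), mul(Z, Z))))))
  →19  S(S(S(S(add(mul(Z, Z), mul(add(SZ, mul(Z, SSSZ)), mul(Z, Z)))))))
  →20  S(S(S(S(add(Z, mul(add(SZ, mul(Z, SSSZ)), mul(Z, Z)))))))
  →21  S(S(S(S(mul(add(SZ, mul(Z, SSSZ)), mul(Z, Z))))))
  →22  S(S(S(S(mul(S(add(Z, mul(Z, SSSZ))), mul(Z, Z))))))
  →23  S(S(S(S(add(mul(Z, Z), mul(add(Z, mul(Z, SSSZ)), mul(Z, Z)))))))
  →24  S(S(S(S(add(Z, mul(add(Z, mul(Z, SSSZ)), mul(Z, Z)))))))
  →25  S(S(S(S(mul(add(Z, mul(Z, SSSZ)), mul(Z, Z))))))
  →26  S(S(S(S(mul(mul(Z, SSSZ), mul(Z, Z))))))
  →27  S(S(S(S(mul(Z, mul(Z, Z))))))
  →28  S^4(Z)

Answer: DIFFERENT — A ⇓ S^8(Z), B ⇓ S^4(Z)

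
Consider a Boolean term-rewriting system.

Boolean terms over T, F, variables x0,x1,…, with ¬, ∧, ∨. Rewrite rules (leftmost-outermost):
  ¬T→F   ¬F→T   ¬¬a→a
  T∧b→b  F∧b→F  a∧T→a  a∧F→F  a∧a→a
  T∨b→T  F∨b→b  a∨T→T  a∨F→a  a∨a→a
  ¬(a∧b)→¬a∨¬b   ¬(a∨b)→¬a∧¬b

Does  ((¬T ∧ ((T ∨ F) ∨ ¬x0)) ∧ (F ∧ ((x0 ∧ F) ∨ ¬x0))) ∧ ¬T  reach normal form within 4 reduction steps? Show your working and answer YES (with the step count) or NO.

  start: ((¬T ∧ ((T ∨ F) ∨ ¬x0)) ∧ (F ∧ ((x0 ∧ F) ∨ ¬x0))) ∧ ¬T
  →1  ((F ∧ ((T ∨ F) ∨ ¬x0)) ∧ (F ∧ ((x0 ∧ F) ∨ ¬x0))) ∧ ¬T
  →2  (F ∧ (F ∧ ((x0 ∧ F) ∨ ¬x0))) ∧ ¬T
  →3  F ∧ ¬T
  →4  F

Answer: YES — reaches normal form F in 4 ≤ 4 steps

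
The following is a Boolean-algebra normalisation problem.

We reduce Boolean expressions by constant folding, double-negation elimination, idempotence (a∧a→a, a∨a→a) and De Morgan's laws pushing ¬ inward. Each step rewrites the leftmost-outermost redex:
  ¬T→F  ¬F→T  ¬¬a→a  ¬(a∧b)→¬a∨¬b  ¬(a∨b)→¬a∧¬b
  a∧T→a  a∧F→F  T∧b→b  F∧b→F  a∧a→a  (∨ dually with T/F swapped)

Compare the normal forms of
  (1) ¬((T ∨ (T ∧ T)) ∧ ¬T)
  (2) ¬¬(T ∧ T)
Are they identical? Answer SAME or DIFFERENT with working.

Answer: SAME — A ⇓ T, B ⇓ T

Reduction:
Term A:
  start: ¬((T ∨ (T ∧ T)) ∧ ¬T)
  [1] ¬(T ∨ (T ∧ T)) ∨ ¬¬T
  [2] (¬T ∧ ¬(T ∧ T)) ∨ ¬¬T
  [3] (F ∧ ¬(T ∧ T)) ∨ ¬¬T
  [4] F ∨ ¬¬T
  [5] ¬¬T
  [6] T

Term B:
  start: ¬¬(T ∧ T)
  [1] T ∧ T
  [2] T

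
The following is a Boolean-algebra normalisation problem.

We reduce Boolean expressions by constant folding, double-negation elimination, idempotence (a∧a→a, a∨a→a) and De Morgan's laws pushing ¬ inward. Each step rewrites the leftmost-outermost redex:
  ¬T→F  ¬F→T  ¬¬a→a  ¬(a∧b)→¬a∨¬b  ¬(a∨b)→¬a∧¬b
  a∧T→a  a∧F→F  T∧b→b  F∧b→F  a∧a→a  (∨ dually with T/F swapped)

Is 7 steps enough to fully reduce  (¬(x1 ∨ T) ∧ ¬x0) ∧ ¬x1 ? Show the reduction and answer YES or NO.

Answer: YES — reaches normal form F in 5 ≤ 7 steps

Working:
  start: (¬(x1 ∨ T) ∧ ¬x0) ∧ ¬x1
  →1  ((¬x1 ∧ ¬T) ∧ ¬x0) ∧ ¬x1
  →2  ((¬x1 ∧ F) ∧ ¬x0) ∧ ¬x1
  →3  (F ∧ ¬x0) ∧ ¬x1
  →4  F ∧ ¬x1
  →5  F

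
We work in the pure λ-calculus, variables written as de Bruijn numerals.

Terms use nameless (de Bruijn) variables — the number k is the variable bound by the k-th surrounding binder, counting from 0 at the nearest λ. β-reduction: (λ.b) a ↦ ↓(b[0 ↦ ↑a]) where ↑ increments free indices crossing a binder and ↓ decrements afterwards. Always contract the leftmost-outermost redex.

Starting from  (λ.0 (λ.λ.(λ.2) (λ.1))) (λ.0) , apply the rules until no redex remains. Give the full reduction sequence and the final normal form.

  start: (λ.0 (λ.λ.(λ.2) (λ.1))) (λ.0)
  step 1: (λ.0) (λ.λ.(λ.2) (λ.1))
  step 2: λ.λ.(λ.2) (λ.1)
  step 3: λ.λ.1

Answer: normal form = λ.λ.1  (in 3 steps)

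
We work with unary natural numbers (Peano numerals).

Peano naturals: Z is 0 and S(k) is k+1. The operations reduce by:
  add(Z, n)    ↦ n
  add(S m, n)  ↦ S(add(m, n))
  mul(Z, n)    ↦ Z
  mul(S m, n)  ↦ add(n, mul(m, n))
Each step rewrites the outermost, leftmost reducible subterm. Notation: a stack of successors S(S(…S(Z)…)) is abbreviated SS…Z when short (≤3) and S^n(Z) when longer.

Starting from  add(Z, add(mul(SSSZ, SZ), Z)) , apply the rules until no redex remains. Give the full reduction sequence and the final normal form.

  start: add(Z, add(mul(SSSZ, SZ), Z))
  step 1: add(mul(SSSZ, SZ), Z)
  step 2: add(add(SZ, mul(SSZ, SZ)), Z)
  step 3: add(S(add(Z, mul(SSZ, SZ))), Z)
  step 4: S(add(add(Z, mul(SSZ, SZ)), Z))
  step 5: S(add(mul(SSZ, SZ), Z))
  step 6: S(add(add(SZ, mul(SZ, SZ)), Z))
  step 7: S(add(S(add(Z, mul(SZ, SZ))), Z))
  step 8: S(S(add(add(Z, mul(SZ, SZ)), Z)))
  step 9: S(S(add(mul(SZ, SZ), Z)))
  step 10: S(S(add(add(SZ, mul(Z, SZ)), Z)))
  step 11: S(S(add(S(add(Z, mul(Z, SZ))), Z)))
  step 12: S(S(S(add(add(Z, mul(Z, SZ)), Z))))
  step 13: S(S(S(add(mul(Z, SZ), Z))))
  step 14: S(S(S(add(Z, Z))))
  step 15: SSSZ

Answer: normal form = SSSZ  (in 15 steps)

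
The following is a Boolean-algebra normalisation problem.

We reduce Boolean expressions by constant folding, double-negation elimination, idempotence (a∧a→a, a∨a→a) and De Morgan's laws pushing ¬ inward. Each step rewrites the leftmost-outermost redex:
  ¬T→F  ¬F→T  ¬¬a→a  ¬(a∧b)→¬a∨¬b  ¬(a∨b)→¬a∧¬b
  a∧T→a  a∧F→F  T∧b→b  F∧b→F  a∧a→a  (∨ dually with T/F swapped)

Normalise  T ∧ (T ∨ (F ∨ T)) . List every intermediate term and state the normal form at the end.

Answer: normal form = T  (in 2 steps)

Working:
  start: T ∧ (T ∨ (F ∨ T))
  [1] T ∨ (F ∨ T)
  [2] T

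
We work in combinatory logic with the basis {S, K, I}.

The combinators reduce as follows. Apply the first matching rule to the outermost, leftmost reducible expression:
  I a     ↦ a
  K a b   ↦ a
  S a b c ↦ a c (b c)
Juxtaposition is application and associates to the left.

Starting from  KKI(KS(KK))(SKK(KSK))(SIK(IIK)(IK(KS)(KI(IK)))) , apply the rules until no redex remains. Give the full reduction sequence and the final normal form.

Answer: normal form = S(KK)  (in 10 steps)

Reduction:
  start: KKI(KS(KK))(SKK(KSK))(SIK(IIK)(IK(KS)(KI(IK))))
  step 1: K(KS(KK))(SKK(KSK))(SIK(IIK)(IK(KS)(KI(IK))))
  step 2: KS(KK)(SIK(IIK)(IK(KS)(KI(IK))))
  step 3: S(SIK(IIK)(IK(KS)(KI(IK))))
  step 4: S(I(IIK)(K(IIK))(IK(KS)(KI(IK))))
  step 5: S(IIK(K(IIK))(IK(KS)(KI(IK))))
  step 6: S(IK(K(IIK))(IK(KS)(KI(IK))))
  step 7: S(K(K(IIK))(IK(KS)(KI(IK))))
  step 8: S(K(IIK))
  step 9: S(K(IK))
  step 10: S(KK)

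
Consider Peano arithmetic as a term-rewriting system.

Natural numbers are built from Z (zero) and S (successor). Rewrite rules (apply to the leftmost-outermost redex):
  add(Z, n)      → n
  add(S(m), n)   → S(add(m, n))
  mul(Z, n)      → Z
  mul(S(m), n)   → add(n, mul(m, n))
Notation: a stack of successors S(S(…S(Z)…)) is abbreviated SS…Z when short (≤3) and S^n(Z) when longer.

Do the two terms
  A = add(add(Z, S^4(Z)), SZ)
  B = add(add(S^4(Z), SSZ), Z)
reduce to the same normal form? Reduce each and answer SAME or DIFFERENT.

Answer: DIFFERENT — A ⇓ S^5(Z), B ⇓ S^6(Z)

Reduction:
Term A:
  start: add(add(Z, S^4(Z)), SZ)
  step 1: add(S^4(Z), SZ)
  step 2: S(add(SSSZ, SZ))
  step 3: S(S(add(SSZ, SZ)))
  step 4: S(S(S(add(SZ, SZ))))
  step 5: S(S(S(S(add(Z, SZ)))))
  step 6: S^5(Z)

Term B:
  start: add(add(S^4(Z), SSZ), Z)
  step 1: add(S(add(SSSZ, SSZ)), Z)
  step 2: S(add(add(SSSZ, SSZ), Z))
  step 3: S(add(S(add(SSZ, SSZ)), Z))
  step 4: S(S(add(add(SSZ, SSZ), Z)))
  step 5: S(S(add(S(add(SZ, SSZ)), Z)))
  step 6: S(S(S(add(add(SZ, SSZ), Z))))
  step 7: S(S(S(add(S(add(Z, SSZ)), Z))))
  step 8: S(S(S(S(add(add(Z, SSZ), Z)))))
  step 9: S(S(S(S(add(SSZ, Z)))))
  step 10: S(S(S(S(S(add(SZ, Z))))))
  step 11: S(S(S(S(S(S(add(Z, Z)))))))
  step 12: S^6(Z)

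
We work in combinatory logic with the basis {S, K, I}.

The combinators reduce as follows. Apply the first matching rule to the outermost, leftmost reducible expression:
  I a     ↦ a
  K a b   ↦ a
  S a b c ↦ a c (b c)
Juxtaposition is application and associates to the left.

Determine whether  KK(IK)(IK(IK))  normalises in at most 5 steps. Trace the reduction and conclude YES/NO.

Answer: YES — reaches normal form K(KK) in 3 ≤ 5 steps

Derivation:
  start: KK(IK)(IK(IK))
  [1] K(IK(IK))
  [2] K(K(IK))
  [3] K(KK)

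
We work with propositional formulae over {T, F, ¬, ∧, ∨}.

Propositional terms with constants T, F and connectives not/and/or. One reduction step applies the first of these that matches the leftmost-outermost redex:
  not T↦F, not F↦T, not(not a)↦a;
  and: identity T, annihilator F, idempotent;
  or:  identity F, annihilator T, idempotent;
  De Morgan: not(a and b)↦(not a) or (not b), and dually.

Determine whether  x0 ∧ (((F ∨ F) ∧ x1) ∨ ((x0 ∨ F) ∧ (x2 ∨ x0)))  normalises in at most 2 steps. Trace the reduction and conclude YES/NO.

  start: x0 ∧ (((F ∨ F) ∧ x1) ∨ ((x0 ∨ F) ∧ (x2 ∨ x0)))
  [1] x0 ∧ ((F ∧ x1) ∨ ((x0 ∨ F) ∧ (x2 ∨ x0)))
  [2] x0 ∧ (F ∨ ((x0 ∨ F) ∧ (x2 ∨ x0)))

Answer: NO — after 2 steps the term is x0 ∧ (F ∨ ((x0 ∨ F) ∧ (x2 ∨ x0))), not yet normal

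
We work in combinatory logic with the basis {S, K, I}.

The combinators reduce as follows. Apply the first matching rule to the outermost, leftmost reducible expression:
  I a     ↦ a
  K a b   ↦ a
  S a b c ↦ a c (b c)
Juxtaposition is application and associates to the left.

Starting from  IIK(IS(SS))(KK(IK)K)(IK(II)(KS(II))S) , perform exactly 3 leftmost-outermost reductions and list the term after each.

Answer: after 3 steps: IS(SS)(IK(II)(KS(II))S)

Working:
  start: IIK(IS(SS))(KK(IK)K)(IK(II)(KS(II))S)
  [1] IK(IS(SS))(KK(IK)K)(IK(II)(KS(II))S)
  [2] K(IS(SS))(KK(IK)K)(IK(II)(KS(II))S)
  [3] IS(SS)(IK(II)(KS(II))S)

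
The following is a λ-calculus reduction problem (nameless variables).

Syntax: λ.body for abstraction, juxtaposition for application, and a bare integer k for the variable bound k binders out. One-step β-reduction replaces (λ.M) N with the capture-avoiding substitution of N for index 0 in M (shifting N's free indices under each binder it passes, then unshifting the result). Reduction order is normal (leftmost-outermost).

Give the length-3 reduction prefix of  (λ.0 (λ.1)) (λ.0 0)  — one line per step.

Answer: after 3 steps: λ.0 0

Derivation:
  start: (λ.0 (λ.1)) (λ.0 0)
  →1  (λ.0 0) (λ.λ.0 0)
  →2  (λ.λ.0 0) (λ.λ.0 0)
  →3  λ.0 0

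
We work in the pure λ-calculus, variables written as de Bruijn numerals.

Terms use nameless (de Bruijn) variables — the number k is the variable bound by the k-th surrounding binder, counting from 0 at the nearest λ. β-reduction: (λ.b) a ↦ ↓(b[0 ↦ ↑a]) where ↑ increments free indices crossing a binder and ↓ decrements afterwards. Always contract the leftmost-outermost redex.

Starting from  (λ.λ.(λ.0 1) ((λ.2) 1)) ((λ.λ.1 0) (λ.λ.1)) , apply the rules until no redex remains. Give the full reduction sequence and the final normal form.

  start: (λ.λ.(λ.0 1) ((λ.2) 1)) ((λ.λ.1 0) (λ.λ.1))
  →1  λ.(λ.0 1) ((λ.(λ.λ.1 0) (λ.λ.1)) ((λ.λ.1 0) (λ.λ.1)))
  →2  λ.(λ.(λ.λ.1 0) (λ.λ.1)) ((λ.λ.1 0) (λ.λ.1)) 0
  →3  λ.(λ.λ.1 0) (λ.λ.1) 0
  →4  λ.(λ.(λ.λ.1) 0) 0
  →5  λ.(λ.λ.1) 0
  →6  λ.λ.1

Answer: normal form = λ.λ.1  (in 6 steps)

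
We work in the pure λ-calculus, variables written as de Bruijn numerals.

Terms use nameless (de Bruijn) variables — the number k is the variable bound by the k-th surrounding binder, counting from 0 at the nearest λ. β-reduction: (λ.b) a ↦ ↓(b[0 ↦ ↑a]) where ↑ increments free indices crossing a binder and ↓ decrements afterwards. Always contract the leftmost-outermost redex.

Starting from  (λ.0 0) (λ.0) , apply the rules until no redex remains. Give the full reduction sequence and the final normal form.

Answer: normal form = λ.0  (in 2 steps)

Reduction:
  start: (λ.0 0) (λ.0)
  step 1: (λ.0) (λ.0)
  step 2: λ.0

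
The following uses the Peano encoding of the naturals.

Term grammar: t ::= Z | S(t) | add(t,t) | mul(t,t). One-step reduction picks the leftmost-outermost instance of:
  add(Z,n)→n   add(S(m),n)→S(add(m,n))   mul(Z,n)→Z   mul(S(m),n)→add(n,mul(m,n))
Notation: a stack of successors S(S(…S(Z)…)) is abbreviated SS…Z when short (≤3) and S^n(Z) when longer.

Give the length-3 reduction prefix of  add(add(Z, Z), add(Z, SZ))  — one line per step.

Answer: after 3 steps: SZ

Working:
  start: add(add(Z, Z), add(Z, SZ))
  [1] add(Z, add(Z, SZ))
  [2] add(Z, SZ)
  [3] SZ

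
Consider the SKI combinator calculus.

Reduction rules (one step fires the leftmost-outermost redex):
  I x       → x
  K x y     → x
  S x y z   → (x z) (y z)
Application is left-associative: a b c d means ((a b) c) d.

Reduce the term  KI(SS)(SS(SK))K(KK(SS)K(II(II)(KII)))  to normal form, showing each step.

Answer: normal form = K  (in 7 steps)

Derivation:
  start: KI(SS)(SS(SK))K(KK(SS)K(II(II)(KII)))
  step 1: I(SS(SK))K(KK(SS)K(II(II)(KII)))
  step 2: SS(SK)K(KK(SS)K(II(II)(KII)))
  step 3: SK(SKK)(KK(SS)K(II(II)(KII)))
  step 4: K(KK(SS)K(II(II)(KII)))(SKK(KK(SS)K(II(II)(KII))))
  step 5: KK(SS)K(II(II)(KII))
  step 6: KK(II(II)(KII))
  step 7: K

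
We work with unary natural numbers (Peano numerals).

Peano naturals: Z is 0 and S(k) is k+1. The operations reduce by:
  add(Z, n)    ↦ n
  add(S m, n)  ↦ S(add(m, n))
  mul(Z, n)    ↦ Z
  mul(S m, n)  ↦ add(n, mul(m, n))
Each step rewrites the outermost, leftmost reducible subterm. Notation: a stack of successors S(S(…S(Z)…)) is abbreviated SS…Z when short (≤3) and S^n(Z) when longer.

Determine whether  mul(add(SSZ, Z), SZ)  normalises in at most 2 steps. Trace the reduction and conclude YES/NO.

Answer: NO — after 2 steps the term is add(SZ, mul(add(SZ, Z), SZ)), not yet normal

Derivation:
  start: mul(add(SSZ, Z), SZ)
  →1  mul(S(add(SZ, Z)), SZ)
  →2  add(SZ, mul(add(SZ, Z), SZ))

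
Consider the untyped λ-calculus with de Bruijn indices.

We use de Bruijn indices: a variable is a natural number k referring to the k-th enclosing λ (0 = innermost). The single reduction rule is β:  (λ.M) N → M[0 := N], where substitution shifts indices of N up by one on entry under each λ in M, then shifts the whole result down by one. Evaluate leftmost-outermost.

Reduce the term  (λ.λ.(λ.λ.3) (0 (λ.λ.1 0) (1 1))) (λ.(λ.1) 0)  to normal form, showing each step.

  start: (λ.λ.(λ.λ.3) (0 (λ.λ.1 0) (1 1))) (λ.(λ.1) 0)
  [1] λ.(λ.λ.λ.(λ.1) 0) (0 (λ.λ.1 0) ((λ.(λ.1) 0) (λ.(λ.1) 0)))
  [2] λ.λ.λ.(λ.1) 0
  [3] λ.λ.λ.0

Answer: normal form = λ.λ.λ.0  (in 3 steps)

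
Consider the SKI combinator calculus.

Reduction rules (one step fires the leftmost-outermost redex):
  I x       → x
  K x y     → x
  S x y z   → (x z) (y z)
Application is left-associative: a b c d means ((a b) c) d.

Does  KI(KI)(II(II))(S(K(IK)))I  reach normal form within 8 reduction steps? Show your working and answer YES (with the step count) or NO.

Answer: YES — reaches normal form S(KK)I in 7 ≤ 8 steps

Working:
  start: KI(KI)(II(II))(S(K(IK)))I
  step 1: I(II(II))(S(K(IK)))I
  step 2: II(II)(S(K(IK)))I
  step 3: I(II)(S(K(IK)))I
  step 4: II(S(K(IK)))I
  step 5: I(S(K(IK)))I
  step 6: S(K(IK))I
  step 7: S(KK)I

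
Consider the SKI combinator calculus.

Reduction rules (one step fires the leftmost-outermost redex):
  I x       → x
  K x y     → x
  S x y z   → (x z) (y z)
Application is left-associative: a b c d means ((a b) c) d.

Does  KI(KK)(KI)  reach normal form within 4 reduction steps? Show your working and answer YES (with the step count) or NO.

Answer: YES — reaches normal form KI in 2 ≤ 4 steps

Reduction:
  start: KI(KK)(KI)
  step 1: I(KI)
  step 2: KI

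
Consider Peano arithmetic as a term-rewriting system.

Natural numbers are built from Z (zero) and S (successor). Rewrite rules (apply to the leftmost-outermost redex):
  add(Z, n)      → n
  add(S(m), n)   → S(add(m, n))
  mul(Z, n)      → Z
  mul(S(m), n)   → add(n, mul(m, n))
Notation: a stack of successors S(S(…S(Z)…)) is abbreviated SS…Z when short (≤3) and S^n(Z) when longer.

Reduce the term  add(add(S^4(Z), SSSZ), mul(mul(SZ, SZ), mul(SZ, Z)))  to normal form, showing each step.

Answer: normal form = S^7(Z)  (in 23 steps)

Derivation:
  start: add(add(S^4(Z), SSSZ), mul(mul(SZ, SZ), mul(SZ, Z)))
  step 1: add(S(add(SSSZ, SSSZ)), mul(mul(SZ, SZ), mul(SZ, Z)))
  step 2: S(add(add(SSSZ, SSSZ), mul(mul(SZ, SZ), mul(SZ, Z))))
  step 3: S(add(S(add(SSZ, SSSZ)), mul(mul(SZ, SZ), mul(SZ, Z))))
  step 4: S(S(add(add(SSZ, SSSZ), mul(mul(SZ, SZ), mul(SZ, Z)))))
  step 5: S(S(add(S(add(SZ, SSSZ)), mul(mul(SZ, SZ), mul(SZ, Z)))))
  step 6: S(S(S(add(add(SZ, SSSZ), mul(mul(SZ, SZ), mul(SZ, Z))))))
  step 7: S(S(S(add(S(add(Z, SSSZ)), mul(mul(SZ, SZ), mul(SZ, Z))))))
  step 8: S(S(S(S(add(add(Z, SSSZ), mul(mul(SZ, SZ), mul(SZ, Z)))))))
  step 9: S(S(S(S(add(SSSZ, mul(mul(SZ, SZ), mul(SZ, Z)))))))
  step 10: S(S(S(S(S(add(SSZ, mul(mul(SZ, SZ), mul(SZ, Z))))))))
  step 11: S(S(S(S(S(S(add(SZ, mul(mul(SZ, SZ), mul(SZ, Z)))))))))
  step 12: S(S(S(S(S(S(S(add(Z, mul(mul(SZ, SZ), mul(SZ, Z))))))))))
  step 13: S(S(S(S(S(S(S(mul(mul(SZ, SZ), mul(SZ, Z)))))))))
  step 14: S(S(S(S(S(S(S(mul(add(SZ, mul(Z, SZ)), mul(SZ, Z)))))))))
  step 15: S(S(S(S(S(S(S(mul(S(add(Z, mul(Z, SZ))), mul(SZ, Z)))))))))
  step 16: S(S(S(S(S(S(S(add(mul(SZ, Z), mul(add(Z, mul(Z, SZ)), mul(SZ, Z))))))))))
  step 17: S(S(S(S(S(S(S(add(add(Z, mul(Z, Z)), mul(add(Z, mul(Z, SZ)), mul(SZ, Z))))))))))
  step 18: S(S(S(S(S(S(S(add(mul(Z, Z), mul(add(Z, mul(Z, SZ)), mul(SZ, Z))))))))))
  step 19: S(S(S(S(S(S(S(add(Z, mul(add(Z, mul(Z, SZ)), mul(SZ, Z))))))))))
  step 20: S(S(S(S(S(S(S(mul(add(Z, mul(Z, SZ)), mul(SZ, Z)))))))))
  step 21: S(S(S(S(S(S(S(mul(mul(Z, SZ), mul(SZ, Z)))))))))
  step 22: S(S(S(S(S(S(S(mul(Z, mul(SZ, Z)))))))))
  step 23: S^7(Z)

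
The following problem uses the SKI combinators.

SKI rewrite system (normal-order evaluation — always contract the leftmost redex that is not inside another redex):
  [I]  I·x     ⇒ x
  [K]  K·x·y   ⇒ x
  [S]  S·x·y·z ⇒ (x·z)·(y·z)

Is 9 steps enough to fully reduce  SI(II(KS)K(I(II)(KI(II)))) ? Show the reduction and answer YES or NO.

  start: SI(II(KS)K(I(II)(KI(II))))
  [1] SI(I(KS)K(I(II)(KI(II))))
  [2] SI(KSK(I(II)(KI(II))))
  [3] SI(S(I(II)(KI(II))))
  [4] SI(S(II(KI(II))))
  [5] SI(S(I(KI(II))))
  [6] SI(S(KI(II)))
  [7] SI(SI)

Answer: YES — reaches normal form SI(SI) in 7 ≤ 9 steps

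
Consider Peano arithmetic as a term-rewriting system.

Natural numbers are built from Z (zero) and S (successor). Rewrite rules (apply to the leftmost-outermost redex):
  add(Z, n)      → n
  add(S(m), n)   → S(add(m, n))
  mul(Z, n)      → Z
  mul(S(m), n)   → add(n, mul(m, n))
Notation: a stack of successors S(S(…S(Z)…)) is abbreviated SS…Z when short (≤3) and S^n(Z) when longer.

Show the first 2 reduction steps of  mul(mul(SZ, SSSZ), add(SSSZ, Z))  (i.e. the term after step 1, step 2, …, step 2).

  start: mul(mul(SZ, SSSZ), add(SSSZ, Z))
  step 1: mul(add(SSSZ, mul(Z, SSSZ)), add(SSSZ, Z))
  step 2: mul(S(add(SSZ, mul(Z, SSSZ))), add(SSSZ, Z))

Answer: after 2 steps: mul(S(add(SSZ, mul(Z, SSSZ))), add(SSSZ, Z))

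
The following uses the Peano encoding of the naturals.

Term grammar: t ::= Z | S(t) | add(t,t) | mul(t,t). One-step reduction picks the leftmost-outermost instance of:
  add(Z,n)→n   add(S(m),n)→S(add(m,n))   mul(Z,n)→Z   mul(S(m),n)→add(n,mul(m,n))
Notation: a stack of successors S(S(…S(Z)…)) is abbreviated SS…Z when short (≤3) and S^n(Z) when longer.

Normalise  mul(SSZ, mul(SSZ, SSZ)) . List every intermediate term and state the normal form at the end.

Answer: normal form = S^8(Z)  (in 31 steps)

Derivation:
  start: mul(SSZ, mul(SSZ, SSZ))
  [1] add(mul(SSZ, SSZ), mul(SZ, mul(SSZ, SSZ)))
  [2] add(add(SSZ, mul(SZ, SSZ)), mul(SZ, mul(SSZ, SSZ)))
  [3] add(S(add(SZ, mul(SZ, SSZ))), mul(SZ, mul(SSZ, SSZ)))
  [4] S(add(add(SZ, mul(SZ, SSZ)), mul(SZ, mul(SSZ, SSZ))))
  [5] S(add(S(add(Z, mul(SZ, SSZ))), mul(SZ, mul(SSZ, SSZ))))
  [6] S(S(add(add(Z, mul(SZ, SSZ)), mul(SZ, mul(SSZ, SSZ)))))
  [7] S(S(add(mul(SZ, SSZ), mul(SZ, mul(SSZ, SSZ)))))
  [8] S(S(add(add(SSZ, mul(Z, SSZ)), mul(SZ, mul(SSZ, SSZ)))))
  [9] S(S(add(S(add(SZ, mul(Z, SSZ))), mul(SZ, mul(SSZ, SSZ)))))
  [10] S(S(S(add(add(SZ, mul(Z, SSZ)), mul(SZ, mul(SSZ, SSZ))))))
  [11] S(S(S(add(S(add(Z, mul(Z, SSZ))), mul(SZ, mul(SSZ, SSZ))))))
  [12] S(S(S(S(add(add(Z, mul(Z, SSZ)), mul(SZ, mul(SSZ, SSZ)))))))
  [13] S(S(S(S(add(mul(Z, SSZ), mul(SZ, mul(SSZ, SSZ)))))))
  [14] S(S(S(S(add(Z, mul(SZ, mul(SSZ, SSZ)))))))
  [15] S(S(S(S(mul(SZ, mul(SSZ, SSZ))))))
  [16] S(S(S(S(add(mul(SSZ, SSZ), mul(Z, mul(SSZ, SSZ)))))))
  [17] S(S(S(S(add(add(SSZ, mul(SZ, SSZ)), mul(Z, mul(SSZ, SSZ)))))))
  [18] S(S(S(S(add(S(add(SZ, mul(SZ, SSZ))), mul(Z, mul(SSZ, SSZ)))))))
  [19] S(S(S(S(S(add(add(SZ, mul(SZ, SSZ)), mul(Z, mul(SSZ, SSZ))))))))
  [20] S(S(S(S(S(add(S(add(Z, mul(SZ, SSZ))), mul(Z, mul(SSZ, SSZ))))))))
  [21] S(S(S(S(S(S(add(add(Z, mul(SZ, SSZ)), mul(Z, mul(SSZ, SSZ)))))))))
  [22] S(S(S(S(S(S(add(mul(SZ, SSZ), mul(Z, mul(SSZ, SSZ)))))))))
  [23] S(S(S(S(S(S(add(add(SSZ, mul(Z, SSZ)), mul(Z, mul(SSZ, SSZ)))))))))
  [24] S(S(S(S(S(S(add(S(add(SZ, mul(Z, SSZ))), mul(Z, mul(SSZ, SSZ)))))))))
  [25] S(S(S(S(S(S(S(add(add(SZ, mul(Z, SSZ)), mul(Z, mul(SSZ, SSZ))))))))))
  [26] S(S(S(S(S(S(S(add(S(add(Z, mul(Z, SSZ))), mul(Z, mul(SSZ, SSZ))))))))))
  [27] S(S(S(S(S(S(S(S(add(add(Z, mul(Z, SSZ)), mul(Z, mul(SSZ, SSZ)))))))))))
  [28] S(S(S(S(S(S(S(S(add(mul(Z, SSZ), mul(Z, mul(SSZ, SSZ)))))))))))
  [29] S(S(S(S(S(S(S(S(add(Z, mul(Z, mul(SSZ, SSZ)))))))))))
  [30] S(S(S(S(S(S(S(S(mul(Z, mul(SSZ, SSZ))))))))))
  [31] S^8(Z)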